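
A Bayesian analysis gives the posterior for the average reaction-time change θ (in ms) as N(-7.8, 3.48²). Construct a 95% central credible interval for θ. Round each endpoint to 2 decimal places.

The posterior is symmetric, so the 95% equal-tailed interval is θ = -7.8 ± z·3.48 with z = 1.960.
Half-width: 1.960 × 3.48 = 6.82.
-7.8 − 6.82 = -14.62; -7.8 + 6.82 = -0.98.

[-14.62, -0.98]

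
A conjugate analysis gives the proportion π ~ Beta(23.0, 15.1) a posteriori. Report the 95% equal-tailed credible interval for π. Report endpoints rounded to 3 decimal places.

[0.446, 0.751]

Posterior: Beta(23.0, 15.1).
Equal-tailed 95% interval: the 0.025 and 0.975 quantiles of Beta(23.0, 15.1).
Posterior mean ≈ 0.604, SD ≈ 0.078; a Normal approximation gives roughly [0.450, 0.757].
Exact: F⁻¹(0.025) = 0.446; F⁻¹(0.975) = 0.751.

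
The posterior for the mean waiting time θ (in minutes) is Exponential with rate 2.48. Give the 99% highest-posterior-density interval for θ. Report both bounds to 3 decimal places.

[0.000, 1.857]

The exponential density is strictly decreasing on [0, ∞), so the HPD interval is anchored at 0: [0, q] with P(θ ≤ q) = 0.99.
q = −ln(1 − 0.99) / 2.48 = 4.6052 / 2.48 = 1.857.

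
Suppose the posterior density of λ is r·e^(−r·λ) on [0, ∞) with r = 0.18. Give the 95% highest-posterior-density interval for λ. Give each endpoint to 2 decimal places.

[0.00, 16.64]

The exponential density is strictly decreasing on [0, ∞), so the HPD interval is anchored at 0: [0, q] with P(λ ≤ q) = 0.95.
q = −ln(1 − 0.95) / 0.18 = 2.9957 / 0.18 = 16.64.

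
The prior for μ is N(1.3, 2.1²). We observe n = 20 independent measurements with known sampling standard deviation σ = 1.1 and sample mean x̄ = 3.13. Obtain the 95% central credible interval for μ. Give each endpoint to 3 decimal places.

Posterior precision = 1/2.1² + 20/1.1² = 0.2268 + 16.5289 = 16.7557, so posterior SD = 0.2443.
Posterior mean = (1.3/2.1² + 20·3.13/1.1²) / 16.7557 = 3.1052.
Interval: 3.1052 ± 1.960 × 0.2443 → [2.626, 3.584].

[2.626, 3.584]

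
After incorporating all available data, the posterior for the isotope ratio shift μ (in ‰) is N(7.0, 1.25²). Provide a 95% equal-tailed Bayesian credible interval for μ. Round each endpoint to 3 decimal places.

[4.550, 9.450]

The posterior is symmetric, so the 95% equal-tailed interval is μ = 7.0 ± z·1.25 with z = 1.960.
Half-width: 1.960 × 1.25 = 2.450.
7.0 − 2.450 = 4.550; 7.0 + 2.450 = 9.450.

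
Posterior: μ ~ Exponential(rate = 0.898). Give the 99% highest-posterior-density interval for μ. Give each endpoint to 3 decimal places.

[0.000, 5.128]

The exponential density is strictly decreasing on [0, ∞), so the HPD interval is anchored at 0: [0, q] with P(μ ≤ q) = 0.99.
q = −ln(1 − 0.99) / 0.898 = 4.6052 / 0.898 = 5.128.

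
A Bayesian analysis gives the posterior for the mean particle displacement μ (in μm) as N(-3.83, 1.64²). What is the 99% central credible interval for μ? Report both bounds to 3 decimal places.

[-8.054, 0.394]

The posterior is symmetric, so the 99% equal-tailed interval is μ = -3.83 ± z·1.64 with z = 2.576.
Half-width: 2.576 × 1.64 = 4.224.
-3.83 − 4.224 = -8.054; -3.83 + 4.224 = 0.394.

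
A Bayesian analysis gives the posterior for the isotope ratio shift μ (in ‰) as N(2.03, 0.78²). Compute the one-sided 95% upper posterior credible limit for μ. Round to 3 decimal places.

3.313

Need U with P(μ ≤ U) = 0.95: U = 2.03 + z_{0.05}·0.78.
z = 1.645; U = 2.03 + 1.645 × 0.78 = 3.313.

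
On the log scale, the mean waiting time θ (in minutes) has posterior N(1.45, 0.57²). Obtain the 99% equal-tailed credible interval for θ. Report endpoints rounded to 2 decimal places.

[0.98, 18.51]

On the log scale the 99% interval is 1.45 ± 2.576 × 0.57 = [-0.0182, 2.9182].
Exponentiate: [e^-0.0182, e^2.9182] = [0.98, 18.51].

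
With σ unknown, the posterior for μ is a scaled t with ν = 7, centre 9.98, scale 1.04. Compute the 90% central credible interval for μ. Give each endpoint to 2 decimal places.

[8.01, 11.95]

The t_7 distribution is symmetric; the 90% interval is 9.98 ± t·1.04 with t_{0.95,7} = 1.895.
Half-width: 1.895 × 1.04 = 1.97.
9.98 − 1.97 = 8.01; 9.98 + 1.97 = 11.95.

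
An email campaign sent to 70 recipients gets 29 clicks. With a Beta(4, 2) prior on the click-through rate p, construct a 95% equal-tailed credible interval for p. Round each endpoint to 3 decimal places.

Posterior: Beta(4+29, 2+41) = Beta(33, 43).
Equal-tailed 95% interval: the 0.025 and 0.975 quantiles of Beta(33, 43).
Posterior mean ≈ 0.434, SD ≈ 0.056; a Normal approximation gives roughly [0.324, 0.545].
Exact: F⁻¹(0.025) = 0.325; F⁻¹(0.975) = 0.546.

[0.325, 0.546]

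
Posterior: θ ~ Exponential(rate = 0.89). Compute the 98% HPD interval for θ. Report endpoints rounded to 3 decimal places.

[0.000, 4.396]

The exponential density is strictly decreasing on [0, ∞), so the HPD interval is anchored at 0: [0, q] with P(θ ≤ q) = 0.98.
q = −ln(1 − 0.98) / 0.89 = 3.9120 / 0.89 = 4.396.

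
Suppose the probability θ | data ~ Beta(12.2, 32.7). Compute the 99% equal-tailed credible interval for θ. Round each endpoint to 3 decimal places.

Posterior: Beta(12.2, 32.7).
Equal-tailed 99% interval: the 0.005 and 0.995 quantiles of Beta(12.2, 32.7).
Posterior mean ≈ 0.272, SD ≈ 0.066; a Normal approximation gives roughly [0.103, 0.441].
Exact: F⁻¹(0.005) = 0.125; F⁻¹(0.995) = 0.456.

[0.125, 0.456]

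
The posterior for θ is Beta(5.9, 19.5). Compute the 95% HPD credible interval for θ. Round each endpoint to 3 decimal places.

[0.082, 0.395]

The posterior is unimodal and skewed, so the HPD interval has equal density at both endpoints and is the shortest 95% interval.
Solving f(0.082) = f(0.395) with F(0.395) − F(0.082) = 0.95 gives [0.082, 0.395].
For comparison, the equal-tailed interval is [0.093, 0.411]; the HPD is narrower and shifted toward the mode.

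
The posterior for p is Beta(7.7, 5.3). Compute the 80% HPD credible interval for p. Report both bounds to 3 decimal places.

The posterior is unimodal and skewed, so the HPD interval has equal density at both endpoints and is the shortest 80% interval.
Solving f(0.428) = f(0.771) with F(0.771) − F(0.428) = 0.80 gives [0.428, 0.771].
For comparison, the equal-tailed interval is [0.417, 0.761]; the HPD is narrower and shifted toward the mode.

[0.428, 0.771]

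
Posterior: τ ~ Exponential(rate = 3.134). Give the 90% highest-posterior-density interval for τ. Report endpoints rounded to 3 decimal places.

The exponential density is strictly decreasing on [0, ∞), so the HPD interval is anchored at 0: [0, q] with P(τ ≤ q) = 0.90.
q = −ln(1 − 0.90) / 3.134 = 2.3026 / 3.134 = 0.735.

[0.000, 0.735]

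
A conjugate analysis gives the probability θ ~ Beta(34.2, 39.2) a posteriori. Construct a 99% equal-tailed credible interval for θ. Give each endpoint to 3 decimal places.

Posterior: Beta(34.2, 39.2).
Equal-tailed 99% interval: the 0.005 and 0.995 quantiles of Beta(34.2, 39.2).
Posterior mean ≈ 0.466, SD ≈ 0.058; a Normal approximation gives roughly [0.317, 0.615].
Exact: F⁻¹(0.005) = 0.321; F⁻¹(0.995) = 0.615.

[0.321, 0.615]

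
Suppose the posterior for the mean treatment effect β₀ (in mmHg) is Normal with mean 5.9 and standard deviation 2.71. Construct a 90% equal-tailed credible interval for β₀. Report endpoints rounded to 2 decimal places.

The posterior is symmetric, so the 90% equal-tailed interval is β₀ = 5.9 ± z·2.71 with z = 1.645.
Half-width: 1.645 × 2.71 = 4.46.
5.9 − 4.46 = 1.44; 5.9 + 4.46 = 10.36.

[1.44, 10.36]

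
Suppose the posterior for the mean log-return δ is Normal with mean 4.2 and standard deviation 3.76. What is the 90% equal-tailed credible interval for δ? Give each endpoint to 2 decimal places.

[-1.98, 10.38]

The posterior is symmetric, so the 90% equal-tailed interval is δ = 4.2 ± z·3.76 with z = 1.645.
Half-width: 1.645 × 3.76 = 6.18.
4.2 − 6.18 = -1.98; 4.2 + 6.18 = 10.38.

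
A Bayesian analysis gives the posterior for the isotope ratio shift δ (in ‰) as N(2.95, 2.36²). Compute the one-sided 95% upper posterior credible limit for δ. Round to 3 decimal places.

6.832

Need U with P(δ ≤ U) = 0.95: U = 2.95 + z_{0.05}·2.36.
z = 1.645; U = 2.95 + 1.645 × 2.36 = 6.832.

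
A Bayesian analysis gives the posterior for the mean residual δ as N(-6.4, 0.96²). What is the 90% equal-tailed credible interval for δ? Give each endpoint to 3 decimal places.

[-7.979, -4.821]

The posterior is symmetric, so the 90% equal-tailed interval is δ = -6.4 ± z·0.96 with z = 1.645.
Half-width: 1.645 × 0.96 = 1.579.
-6.4 − 1.579 = -7.979; -6.4 + 1.579 = -4.821.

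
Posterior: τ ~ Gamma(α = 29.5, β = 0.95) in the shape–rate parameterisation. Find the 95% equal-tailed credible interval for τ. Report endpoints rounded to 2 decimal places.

[20.87, 43.22]

Posterior: Gamma(shape 29.5, rate 0.95).
Equal-tailed 95% interval: Gamma(29.5, 0.95) quantiles at 0.025 and 0.975.
Posterior mean ≈ 31.05, SD ≈ 5.72; a Normal approximation gives roughly [19.85, 42.26].
Exact: lower = 20.87; upper = 43.22.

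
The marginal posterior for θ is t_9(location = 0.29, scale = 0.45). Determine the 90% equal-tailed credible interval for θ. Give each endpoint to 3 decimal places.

[-0.535, 1.115]

The t_9 distribution is symmetric; the 90% interval is 0.29 ± t·0.45 with t_{0.95,9} = 1.833.
Half-width: 1.833 × 0.45 = 0.825.
0.29 − 0.825 = -0.535; 0.29 + 0.825 = 1.115.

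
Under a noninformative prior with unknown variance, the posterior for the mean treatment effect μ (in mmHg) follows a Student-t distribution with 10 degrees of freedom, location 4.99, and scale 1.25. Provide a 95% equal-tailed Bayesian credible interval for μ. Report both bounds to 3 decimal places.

The t_10 distribution is symmetric; the 95% interval is 4.99 ± t·1.25 with t_{0.975,10} = 2.228.
Half-width: 2.228 × 1.25 = 2.785.
4.99 − 2.785 = 2.205; 4.99 + 2.785 = 7.775.

[2.205, 7.775]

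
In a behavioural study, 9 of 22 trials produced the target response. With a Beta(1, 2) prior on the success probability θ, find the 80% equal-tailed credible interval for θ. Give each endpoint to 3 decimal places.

Posterior: Beta(1+9, 2+13) = Beta(10, 15).
Equal-tailed 80% interval: the 0.1 and 0.9 quantiles of Beta(10, 15).
Posterior mean ≈ 0.400, SD ≈ 0.096; a Normal approximation gives roughly [0.277, 0.523].
Exact: F⁻¹(0.1) = 0.277; F⁻¹(0.9) = 0.526.

[0.277, 0.526]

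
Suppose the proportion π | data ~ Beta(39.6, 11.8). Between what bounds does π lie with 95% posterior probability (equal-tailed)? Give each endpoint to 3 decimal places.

[0.647, 0.874]

Posterior: Beta(39.6, 11.8).
Equal-tailed 95% interval: the 0.025 and 0.975 quantiles of Beta(39.6, 11.8).
Posterior mean ≈ 0.770, SD ≈ 0.058; a Normal approximation gives roughly [0.657, 0.884].
Exact: F⁻¹(0.025) = 0.647; F⁻¹(0.975) = 0.874.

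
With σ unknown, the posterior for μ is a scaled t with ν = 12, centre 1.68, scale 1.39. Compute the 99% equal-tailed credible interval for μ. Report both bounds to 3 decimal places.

[-2.566, 5.926]

The t_12 distribution is symmetric; the 99% interval is 1.68 ± t·1.39 with t_{0.995,12} = 3.055.
Half-width: 3.055 × 1.39 = 4.246.
1.68 − 4.246 = -2.566; 1.68 + 4.246 = 5.926.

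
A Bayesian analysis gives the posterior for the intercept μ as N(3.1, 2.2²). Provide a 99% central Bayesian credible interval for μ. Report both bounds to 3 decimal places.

[-2.567, 8.767]

The posterior is symmetric, so the 99% equal-tailed interval is μ = 3.1 ± z·2.2 with z = 2.576.
Half-width: 2.576 × 2.2 = 5.667.
3.1 − 5.667 = -2.567; 3.1 + 5.667 = 8.767.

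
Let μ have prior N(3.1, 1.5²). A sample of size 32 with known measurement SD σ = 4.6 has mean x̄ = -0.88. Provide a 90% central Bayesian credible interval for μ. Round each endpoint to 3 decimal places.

Posterior precision = 1/1.5² + 32/4.6² = 0.4444 + 1.5123 = 1.9567, so posterior SD = 0.7149.
Posterior mean = (3.1/1.5² + 32·-0.88/4.6²) / 1.9567 = 0.0240.
Interval: 0.0240 ± 1.645 × 0.7149 → [-1.152, 1.200].

[-1.152, 1.200]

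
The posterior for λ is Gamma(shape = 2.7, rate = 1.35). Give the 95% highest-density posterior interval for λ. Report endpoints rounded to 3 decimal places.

[0.152, 4.386]

The posterior is unimodal and skewed, so the HPD interval has equal density at both endpoints and is the shortest 95% interval.
Solving f(0.152) = f(4.386) with F(4.386) − F(0.152) = 0.95 gives [0.152, 4.386].
For comparison, the equal-tailed interval is [0.366, 4.995]; the HPD is narrower and shifted toward the mode.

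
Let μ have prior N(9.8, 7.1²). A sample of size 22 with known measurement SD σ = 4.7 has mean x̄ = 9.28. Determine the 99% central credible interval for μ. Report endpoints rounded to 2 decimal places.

Posterior precision = 1/7.1² + 22/4.7² = 0.0198 + 0.9959 = 1.0158, so posterior SD = 0.9922.
Posterior mean = (9.8/7.1² + 22·9.28/4.7²) / 1.0158 = 9.2902.
Interval: 9.2902 ± 2.576 × 0.9922 → [6.73, 11.85].

[6.73, 11.85]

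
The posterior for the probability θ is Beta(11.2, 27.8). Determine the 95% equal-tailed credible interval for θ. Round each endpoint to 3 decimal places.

[0.158, 0.437]

Posterior: Beta(11.2, 27.8).
Equal-tailed 95% interval: the 0.025 and 0.975 quantiles of Beta(11.2, 27.8).
Posterior mean ≈ 0.287, SD ≈ 0.072; a Normal approximation gives roughly [0.147, 0.427].
Exact: F⁻¹(0.025) = 0.158; F⁻¹(0.975) = 0.437.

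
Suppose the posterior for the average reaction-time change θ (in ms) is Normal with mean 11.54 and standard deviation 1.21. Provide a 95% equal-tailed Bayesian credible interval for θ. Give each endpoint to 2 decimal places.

The posterior is symmetric, so the 95% equal-tailed interval is θ = 11.54 ± z·1.21 with z = 1.960.
Half-width: 1.960 × 1.21 = 2.37.
11.54 − 2.37 = 9.17; 11.54 + 2.37 = 13.91.

[9.17, 13.91]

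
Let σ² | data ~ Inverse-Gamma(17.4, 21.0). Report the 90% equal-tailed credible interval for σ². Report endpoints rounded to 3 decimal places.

Inverse-Gamma(17.4, 21.0) quantiles: F⁻¹(0.05) and F⁻¹(0.95).
Equivalently, 1/σ² ~ Gamma(17.4, rate = 21.0); invert its 0.95 and 0.05 quantiles.
Posterior mean ≈ 1.280, SD ≈ 0.326; a Normal approximation gives roughly [0.744, 1.817].
Exact: lower = 0.847; upper = 1.883.

[0.847, 1.883]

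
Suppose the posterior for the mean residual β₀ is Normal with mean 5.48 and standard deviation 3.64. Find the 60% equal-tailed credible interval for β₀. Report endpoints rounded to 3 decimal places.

The posterior is symmetric, so the 60% equal-tailed interval is β₀ = 5.48 ± z·3.64 with z = 0.842.
Half-width: 0.842 × 3.64 = 3.064.
5.48 − 3.064 = 2.416; 5.48 + 3.064 = 8.544.

[2.416, 8.544]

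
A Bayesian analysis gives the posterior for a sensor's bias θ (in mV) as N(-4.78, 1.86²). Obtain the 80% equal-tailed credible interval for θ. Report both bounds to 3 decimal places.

The posterior is symmetric, so the 80% equal-tailed interval is θ = -4.78 ± z·1.86 with z = 1.282.
Half-width: 1.282 × 1.86 = 2.384.
-4.78 − 2.384 = -7.164; -4.78 + 2.384 = -2.396.

[-7.164, -2.396]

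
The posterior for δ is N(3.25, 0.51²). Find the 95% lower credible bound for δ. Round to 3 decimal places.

Need L with P(δ ≥ L) = 0.95: L = 3.25 − z_{0.05}·0.51.
z = 1.645; L = 3.25 − 1.645 × 0.51 = 2.411.

2.411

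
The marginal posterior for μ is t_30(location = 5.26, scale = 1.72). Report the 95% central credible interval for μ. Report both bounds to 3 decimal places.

The t_30 distribution is symmetric; the 95% interval is 5.26 ± t·1.72 with t_{0.975,30} = 2.042.
Half-width: 2.042 × 1.72 = 3.513.
5.26 − 3.513 = 1.747; 5.26 + 3.513 = 8.773.

[1.747, 8.773]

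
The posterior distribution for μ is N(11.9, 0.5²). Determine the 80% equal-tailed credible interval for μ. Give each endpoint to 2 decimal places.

The posterior is symmetric, so the 80% equal-tailed interval is μ = 11.9 ± z·0.5 with z = 1.282.
Half-width: 1.282 × 0.5 = 0.64.
11.9 − 0.64 = 11.26; 11.9 + 0.64 = 12.54.

[11.26, 12.54]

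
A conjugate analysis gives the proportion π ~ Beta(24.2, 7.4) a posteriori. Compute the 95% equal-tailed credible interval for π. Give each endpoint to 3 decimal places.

[0.606, 0.894]

Posterior: Beta(24.2, 7.4).
Equal-tailed 95% interval: the 0.025 and 0.975 quantiles of Beta(24.2, 7.4).
Posterior mean ≈ 0.766, SD ≈ 0.074; a Normal approximation gives roughly [0.620, 0.911].
Exact: F⁻¹(0.025) = 0.606; F⁻¹(0.975) = 0.894.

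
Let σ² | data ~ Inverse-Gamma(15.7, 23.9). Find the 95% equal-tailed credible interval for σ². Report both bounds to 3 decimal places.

Inverse-Gamma(15.7, 23.9) quantiles: F⁻¹(0.025) and F⁻¹(0.975).
Equivalently, 1/σ² ~ Gamma(15.7, rate = 23.9); invert its 0.975 and 0.025 quantiles.
Posterior mean ≈ 1.626, SD ≈ 0.439; a Normal approximation gives roughly [0.765, 2.487].
Exact: lower = 0.981; upper = 2.680.

[0.981, 2.680]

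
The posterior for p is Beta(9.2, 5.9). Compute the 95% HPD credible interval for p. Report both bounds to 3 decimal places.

[0.372, 0.839]

The posterior is unimodal and skewed, so the HPD interval has equal density at both endpoints and is the shortest 95% interval.
Solving f(0.372) = f(0.839) with F(0.839) − F(0.372) = 0.95 gives [0.372, 0.839].
For comparison, the equal-tailed interval is [0.361, 0.830]; the HPD is narrower and shifted toward the mode.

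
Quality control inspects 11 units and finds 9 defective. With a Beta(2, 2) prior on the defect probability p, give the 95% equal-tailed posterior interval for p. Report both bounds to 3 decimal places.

[0.492, 0.916]

Posterior: Beta(2+9, 2+2) = Beta(11, 4).
Equal-tailed 95% interval: the 0.025 and 0.975 quantiles of Beta(11, 4).
Posterior mean ≈ 0.733, SD ≈ 0.111; a Normal approximation gives roughly [0.517, 0.950].
Exact: F⁻¹(0.025) = 0.492; F⁻¹(0.975) = 0.916.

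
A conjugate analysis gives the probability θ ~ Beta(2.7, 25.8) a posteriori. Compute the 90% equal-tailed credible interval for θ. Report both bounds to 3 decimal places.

Posterior: Beta(2.7, 25.8).
Equal-tailed 90% interval: the 0.05 and 0.95 quantiles of Beta(2.7, 25.8).
Posterior mean ≈ 0.095, SD ≈ 0.054; a Normal approximation gives roughly [0.006, 0.183].
Exact: F⁻¹(0.05) = 0.025; F⁻¹(0.95) = 0.197.

[0.025, 0.197]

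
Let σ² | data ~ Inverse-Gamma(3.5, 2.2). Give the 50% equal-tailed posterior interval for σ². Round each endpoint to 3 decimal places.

[0.487, 1.034]

Inverse-Gamma(3.5, 2.2) quantiles: F⁻¹(0.25) and F⁻¹(0.75).
Equivalently, 1/σ² ~ Gamma(3.5, rate = 2.2); invert its 0.75 and 0.25 quantiles.
Posterior mean ≈ 0.880, SD ≈ 0.719; a Normal approximation gives roughly [0.395, 1.365].
Exact: lower = 0.487; upper = 1.034.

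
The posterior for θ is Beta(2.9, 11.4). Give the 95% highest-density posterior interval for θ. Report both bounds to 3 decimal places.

The posterior is unimodal and skewed, so the HPD interval has equal density at both endpoints and is the shortest 95% interval.
Solving f(0.028) = f(0.403) with F(0.403) − F(0.028) = 0.95 gives [0.028, 0.403].
For comparison, the equal-tailed interval is [0.046, 0.438]; the HPD is narrower and shifted toward the mode.

[0.028, 0.403]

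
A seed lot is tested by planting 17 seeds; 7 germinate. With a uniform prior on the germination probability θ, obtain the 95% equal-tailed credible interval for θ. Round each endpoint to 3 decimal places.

Posterior: Beta(1+7, 1+10) = Beta(8, 11).
Equal-tailed 95% interval: the 0.025 and 0.975 quantiles of Beta(8, 11).
Posterior mean ≈ 0.421, SD ≈ 0.110; a Normal approximation gives roughly [0.205, 0.637].
Exact: F⁻¹(0.025) = 0.215; F⁻¹(0.975) = 0.643.

[0.215, 0.643]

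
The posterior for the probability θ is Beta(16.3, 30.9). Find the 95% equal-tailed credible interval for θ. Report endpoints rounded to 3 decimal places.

Posterior: Beta(16.3, 30.9).
Equal-tailed 95% interval: the 0.025 and 0.975 quantiles of Beta(16.3, 30.9).
Posterior mean ≈ 0.345, SD ≈ 0.068; a Normal approximation gives roughly [0.211, 0.480].
Exact: F⁻¹(0.025) = 0.218; F⁻¹(0.975) = 0.485.

[0.218, 0.485]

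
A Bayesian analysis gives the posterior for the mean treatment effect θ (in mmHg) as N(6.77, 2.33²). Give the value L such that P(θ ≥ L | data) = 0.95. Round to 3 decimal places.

2.937

Need L with P(θ ≥ L) = 0.95: L = 6.77 − z_{0.05}·2.33.
z = 1.645; L = 6.77 − 1.645 × 2.33 = 2.937.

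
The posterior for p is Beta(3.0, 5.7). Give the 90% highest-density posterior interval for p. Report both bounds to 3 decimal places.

[0.093, 0.586]

The posterior is unimodal and skewed, so the HPD interval has equal density at both endpoints and is the shortest 90% interval.
Solving f(0.093) = f(0.586) with F(0.586) − F(0.093) = 0.90 gives [0.093, 0.586].
For comparison, the equal-tailed interval is [0.116, 0.616]; the HPD is narrower and shifted toward the mode.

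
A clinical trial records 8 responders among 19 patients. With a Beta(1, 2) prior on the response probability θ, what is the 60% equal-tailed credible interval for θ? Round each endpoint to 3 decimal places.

[0.320, 0.497]

Posterior: Beta(1+8, 2+11) = Beta(9, 13).
Equal-tailed 60% interval: the 0.2 and 0.8 quantiles of Beta(9, 13).
Posterior mean ≈ 0.409, SD ≈ 0.103; a Normal approximation gives roughly [0.323, 0.495].
Exact: F⁻¹(0.2) = 0.320; F⁻¹(0.8) = 0.497.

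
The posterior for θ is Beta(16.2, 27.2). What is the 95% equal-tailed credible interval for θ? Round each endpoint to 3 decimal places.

[0.237, 0.520]

Posterior: Beta(16.2, 27.2).
Equal-tailed 95% interval: the 0.025 and 0.975 quantiles of Beta(16.2, 27.2).
Posterior mean ≈ 0.373, SD ≈ 0.073; a Normal approximation gives roughly [0.231, 0.516].
Exact: F⁻¹(0.025) = 0.237; F⁻¹(0.975) = 0.520.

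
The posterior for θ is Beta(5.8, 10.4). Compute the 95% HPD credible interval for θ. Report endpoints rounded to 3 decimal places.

The posterior is unimodal and skewed, so the HPD interval has equal density at both endpoints and is the shortest 95% interval.
Solving f(0.141) = f(0.584) with F(0.584) − F(0.141) = 0.95 gives [0.141, 0.584].
For comparison, the equal-tailed interval is [0.152, 0.597]; the HPD is narrower and shifted toward the mode.

[0.141, 0.584]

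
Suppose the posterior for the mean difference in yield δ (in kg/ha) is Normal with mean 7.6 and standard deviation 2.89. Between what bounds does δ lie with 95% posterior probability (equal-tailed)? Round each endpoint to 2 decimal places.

[1.94, 13.26]

The posterior is symmetric, so the 95% equal-tailed interval is δ = 7.6 ± z·2.89 with z = 1.960.
Half-width: 1.960 × 2.89 = 5.66.
7.6 − 5.66 = 1.94; 7.6 + 5.66 = 13.26.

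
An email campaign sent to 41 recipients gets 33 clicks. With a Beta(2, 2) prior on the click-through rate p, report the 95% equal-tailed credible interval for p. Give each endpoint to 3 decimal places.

Posterior: Beta(2+33, 2+8) = Beta(35, 10).
Equal-tailed 95% interval: the 0.025 and 0.975 quantiles of Beta(35, 10).
Posterior mean ≈ 0.778, SD ≈ 0.061; a Normal approximation gives roughly [0.658, 0.898].
Exact: F⁻¹(0.025) = 0.647; F⁻¹(0.975) = 0.885.

[0.647, 0.885]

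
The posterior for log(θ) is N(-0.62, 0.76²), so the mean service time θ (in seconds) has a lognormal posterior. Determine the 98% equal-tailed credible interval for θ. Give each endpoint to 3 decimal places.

On the log scale the 98% interval is -0.62 ± 2.326 × 0.76 = [-2.3880, 1.1480].
Exponentiate: [e^-2.3880, e^1.1480] = [0.092, 3.152].

[0.092, 3.152]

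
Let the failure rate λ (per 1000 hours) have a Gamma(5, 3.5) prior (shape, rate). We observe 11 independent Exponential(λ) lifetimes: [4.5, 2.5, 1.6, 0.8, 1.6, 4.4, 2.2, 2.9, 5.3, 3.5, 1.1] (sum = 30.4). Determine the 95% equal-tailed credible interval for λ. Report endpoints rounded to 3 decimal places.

[0.270, 0.730]

Posterior: Gamma(5+11, 3.5+30.4) = Gamma(16, 33.9) (shape, rate).
Equal-tailed 95% interval: Gamma(16, 33.9) quantiles at 0.025 and 0.975.
Posterior mean ≈ 0.472, SD ≈ 0.118; a Normal approximation gives roughly [0.241, 0.703].
Exact: lower = 0.270; upper = 0.730.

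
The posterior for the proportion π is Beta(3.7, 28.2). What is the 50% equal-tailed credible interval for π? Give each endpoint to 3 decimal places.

Posterior: Beta(3.7, 28.2).
Equal-tailed 50% interval: the 0.25 and 0.75 quantiles of Beta(3.7, 28.2).
Posterior mean ≈ 0.116, SD ≈ 0.056; a Normal approximation gives roughly [0.078, 0.154].
Exact: F⁻¹(0.25) = 0.075; F⁻¹(0.75) = 0.149.

[0.075, 0.149]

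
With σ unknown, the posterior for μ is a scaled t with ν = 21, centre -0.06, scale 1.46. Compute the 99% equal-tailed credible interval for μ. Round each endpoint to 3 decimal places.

[-4.194, 4.074]

The t_21 distribution is symmetric; the 99% interval is -0.06 ± t·1.46 with t_{0.995,21} = 2.831.
Half-width: 2.831 × 1.46 = 4.134.
-0.06 − 4.134 = -4.194; -0.06 + 4.134 = 4.074.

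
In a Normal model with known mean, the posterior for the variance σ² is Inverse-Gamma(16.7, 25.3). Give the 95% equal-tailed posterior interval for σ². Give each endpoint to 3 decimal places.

[0.988, 2.615]

Inverse-Gamma(16.7, 25.3) quantiles: F⁻¹(0.025) and F⁻¹(0.975).
Equivalently, 1/σ² ~ Gamma(16.7, rate = 25.3); invert its 0.975 and 0.025 quantiles.
Posterior mean ≈ 1.611, SD ≈ 0.420; a Normal approximation gives roughly [0.788, 2.435].
Exact: lower = 0.988; upper = 2.615.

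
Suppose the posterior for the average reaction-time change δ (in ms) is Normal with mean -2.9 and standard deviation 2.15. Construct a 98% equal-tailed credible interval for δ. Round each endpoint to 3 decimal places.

[-7.902, 2.102]

The posterior is symmetric, so the 98% equal-tailed interval is δ = -2.9 ± z·2.15 with z = 2.326.
Half-width: 2.326 × 2.15 = 5.002.
-2.9 − 5.002 = -7.902; -2.9 + 5.002 = 2.102.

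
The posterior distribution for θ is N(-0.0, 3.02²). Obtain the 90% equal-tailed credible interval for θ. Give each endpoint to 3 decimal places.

The posterior is symmetric, so the 90% equal-tailed interval is θ = -0.0 ± z·3.02 with z = 1.645.
Half-width: 1.645 × 3.02 = 4.967.
-0.0 − 4.967 = -4.967; -0.0 + 4.967 = 4.967.

[-4.967, 4.967]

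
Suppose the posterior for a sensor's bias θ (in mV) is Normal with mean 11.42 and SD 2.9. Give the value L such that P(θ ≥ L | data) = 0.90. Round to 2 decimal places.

7.70

Need L with P(θ ≥ L) = 0.90: L = 11.42 − z_{0.1}·2.9.
z = 1.282; L = 11.42 − 1.282 × 2.9 = 7.70.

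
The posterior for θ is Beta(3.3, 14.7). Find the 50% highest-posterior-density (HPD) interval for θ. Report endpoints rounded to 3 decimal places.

[0.093, 0.208]

The posterior is unimodal and skewed, so the HPD interval has equal density at both endpoints and is the shortest 50% interval.
Solving f(0.093) = f(0.208) with F(0.208) − F(0.093) = 0.50 gives [0.093, 0.208].
For comparison, the equal-tailed interval is [0.117, 0.237]; the HPD is narrower and shifted toward the mode.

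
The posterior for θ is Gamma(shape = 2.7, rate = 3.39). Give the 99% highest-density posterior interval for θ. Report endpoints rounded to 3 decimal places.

[0.023, 2.337]

The posterior is unimodal and skewed, so the HPD interval has equal density at both endpoints and is the shortest 99% interval.
Solving f(0.023) = f(2.337) with F(2.337) − F(0.023) = 0.99 gives [0.023, 2.337].
For comparison, the equal-tailed interval is [0.075, 2.578]; the HPD is narrower and shifted toward the mode.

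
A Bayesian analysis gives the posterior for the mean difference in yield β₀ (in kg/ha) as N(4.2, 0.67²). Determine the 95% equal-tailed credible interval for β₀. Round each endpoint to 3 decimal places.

[2.887, 5.513]

The posterior is symmetric, so the 95% equal-tailed interval is β₀ = 4.2 ± z·0.67 with z = 1.960.
Half-width: 1.960 × 0.67 = 1.313.
4.2 − 1.313 = 2.887; 4.2 + 1.313 = 5.513.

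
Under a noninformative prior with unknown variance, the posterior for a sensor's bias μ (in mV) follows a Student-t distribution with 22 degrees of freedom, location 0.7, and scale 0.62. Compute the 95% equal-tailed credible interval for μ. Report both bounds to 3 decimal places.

[-0.586, 1.986]

The t_22 distribution is symmetric; the 95% interval is 0.7 ± t·0.62 with t_{0.975,22} = 2.074.
Half-width: 2.074 × 0.62 = 1.286.
0.7 − 1.286 = -0.586; 0.7 + 1.286 = 1.986.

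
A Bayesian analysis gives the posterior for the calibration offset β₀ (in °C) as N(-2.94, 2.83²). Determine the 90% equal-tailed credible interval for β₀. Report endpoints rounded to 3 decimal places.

The posterior is symmetric, so the 90% equal-tailed interval is β₀ = -2.94 ± z·2.83 with z = 1.645.
Half-width: 1.645 × 2.83 = 4.655.
-2.94 − 4.655 = -7.595; -2.94 + 4.655 = 1.715.

[-7.595, 1.715]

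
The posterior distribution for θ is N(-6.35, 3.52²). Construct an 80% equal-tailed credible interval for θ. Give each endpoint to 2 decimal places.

The posterior is symmetric, so the 80% equal-tailed interval is θ = -6.35 ± z·3.52 with z = 1.282.
Half-width: 1.282 × 3.52 = 4.51.
-6.35 − 4.51 = -10.86; -6.35 + 4.51 = -1.84.

[-10.86, -1.84]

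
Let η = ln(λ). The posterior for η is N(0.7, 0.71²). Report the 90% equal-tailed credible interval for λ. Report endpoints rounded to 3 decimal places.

On the log scale the 90% interval is 0.7 ± 1.645 × 0.71 = [-0.4678, 1.8678].
Exponentiate: [e^-0.4678, e^1.8678] = [0.626, 6.474].

[0.626, 6.474]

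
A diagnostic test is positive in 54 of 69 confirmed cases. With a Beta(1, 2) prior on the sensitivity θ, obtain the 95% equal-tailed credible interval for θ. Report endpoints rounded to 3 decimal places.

[0.660, 0.854]

Posterior: Beta(1+54, 2+15) = Beta(55, 17).
Equal-tailed 95% interval: the 0.025 and 0.975 quantiles of Beta(55, 17).
Posterior mean ≈ 0.764, SD ≈ 0.050; a Normal approximation gives roughly [0.666, 0.861].
Exact: F⁻¹(0.025) = 0.660; F⁻¹(0.975) = 0.854.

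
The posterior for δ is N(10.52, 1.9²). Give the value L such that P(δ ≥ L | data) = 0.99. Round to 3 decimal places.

Need L with P(δ ≥ L) = 0.99: L = 10.52 − z_{0.01}·1.9.
z = 2.326; L = 10.52 − 2.326 × 1.9 = 6.100.

6.100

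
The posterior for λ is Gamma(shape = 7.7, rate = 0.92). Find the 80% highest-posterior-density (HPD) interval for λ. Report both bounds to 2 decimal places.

[4.21, 11.57]

The posterior is unimodal and skewed, so the HPD interval has equal density at both endpoints and is the shortest 80% interval.
Solving f(4.21) = f(11.57) with F(11.57) − F(4.21) = 0.80 gives [4.21, 11.57].
For comparison, the equal-tailed interval is [4.81, 12.39]; the HPD is narrower and shifted toward the mode.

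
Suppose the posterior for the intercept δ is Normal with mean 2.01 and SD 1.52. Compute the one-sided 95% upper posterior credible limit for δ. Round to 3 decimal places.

4.510

Need U with P(δ ≤ U) = 0.95: U = 2.01 + z_{0.05}·1.52.
z = 1.645; U = 2.01 + 1.645 × 1.52 = 4.510.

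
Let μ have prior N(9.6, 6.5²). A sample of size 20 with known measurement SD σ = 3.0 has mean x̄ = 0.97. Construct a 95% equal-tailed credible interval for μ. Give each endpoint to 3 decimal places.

Posterior precision = 1/6.5² + 20/3.0² = 0.0237 + 2.2222 = 2.2459, so posterior SD = 0.6673.
Posterior mean = (9.6/6.5² + 20·0.97/3.0²) / 2.2459 = 1.0609.
Interval: 1.0609 ± 1.960 × 0.6673 → [-0.247, 2.369].

[-0.247, 2.369]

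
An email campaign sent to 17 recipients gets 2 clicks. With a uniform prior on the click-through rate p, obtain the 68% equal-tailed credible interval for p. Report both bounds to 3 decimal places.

Posterior: Beta(1+2, 1+15) = Beta(3, 16).
Equal-tailed 68% interval: the 0.16 and 0.84 quantiles of Beta(3, 16).
Posterior mean ≈ 0.158, SD ≈ 0.082; a Normal approximation gives roughly [0.077, 0.239].
Exact: F⁻¹(0.16) = 0.078; F⁻¹(0.84) = 0.239.

[0.078, 0.239]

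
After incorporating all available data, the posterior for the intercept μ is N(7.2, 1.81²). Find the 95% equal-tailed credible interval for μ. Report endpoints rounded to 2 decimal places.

The posterior is symmetric, so the 95% equal-tailed interval is μ = 7.2 ± z·1.81 with z = 1.960.
Half-width: 1.960 × 1.81 = 3.55.
7.2 − 3.55 = 3.65; 7.2 + 3.55 = 10.75.

[3.65, 10.75]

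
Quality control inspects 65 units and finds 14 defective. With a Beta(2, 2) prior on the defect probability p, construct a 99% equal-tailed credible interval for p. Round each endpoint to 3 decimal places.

Posterior: Beta(2+14, 2+51) = Beta(16, 53).
Equal-tailed 99% interval: the 0.005 and 0.995 quantiles of Beta(16, 53).
Posterior mean ≈ 0.232, SD ≈ 0.050; a Normal approximation gives roughly [0.102, 0.362].
Exact: F⁻¹(0.005) = 0.118; F⁻¹(0.995) = 0.374.

[0.118, 0.374]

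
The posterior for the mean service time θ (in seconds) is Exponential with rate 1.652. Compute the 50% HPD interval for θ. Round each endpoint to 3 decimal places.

[0.000, 0.420]

The exponential density is strictly decreasing on [0, ∞), so the HPD interval is anchored at 0: [0, q] with P(θ ≤ q) = 0.50.
q = −ln(1 − 0.50) / 1.652 = 0.6931 / 1.652 = 0.420.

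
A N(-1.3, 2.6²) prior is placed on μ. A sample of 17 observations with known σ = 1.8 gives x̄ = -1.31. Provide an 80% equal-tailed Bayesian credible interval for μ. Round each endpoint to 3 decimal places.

Posterior precision = 1/2.6² + 17/1.8² = 0.1479 + 5.2469 = 5.3948, so posterior SD = 0.4305.
Posterior mean = (-1.3/2.6² + 17·-1.31/1.8²) / 5.3948 = -1.3097.
Interval: -1.3097 ± 1.282 × 0.4305 → [-1.861, -0.758].

[-1.861, -0.758]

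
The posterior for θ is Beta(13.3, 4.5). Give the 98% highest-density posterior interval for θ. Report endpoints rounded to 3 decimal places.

[0.504, 0.946]

The posterior is unimodal and skewed, so the HPD interval has equal density at both endpoints and is the shortest 98% interval.
Solving f(0.504) = f(0.946) with F(0.946) − F(0.504) = 0.98 gives [0.504, 0.946].
For comparison, the equal-tailed interval is [0.483, 0.933]; the HPD is narrower and shifted toward the mode.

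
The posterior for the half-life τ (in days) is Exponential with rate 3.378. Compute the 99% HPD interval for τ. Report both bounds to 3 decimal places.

The exponential density is strictly decreasing on [0, ∞), so the HPD interval is anchored at 0: [0, q] with P(τ ≤ q) = 0.99.
q = −ln(1 − 0.99) / 3.378 = 4.6052 / 3.378 = 1.363.

[0.000, 1.363]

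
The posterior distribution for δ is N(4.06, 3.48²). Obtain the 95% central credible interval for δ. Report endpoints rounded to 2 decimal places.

[-2.76, 10.88]

The posterior is symmetric, so the 95% equal-tailed interval is δ = 4.06 ± z·3.48 with z = 1.960.
Half-width: 1.960 × 3.48 = 6.82.
4.06 − 6.82 = -2.76; 4.06 + 6.82 = 10.88.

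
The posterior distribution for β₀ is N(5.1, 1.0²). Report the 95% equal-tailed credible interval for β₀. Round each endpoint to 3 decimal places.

The posterior is symmetric, so the 95% equal-tailed interval is β₀ = 5.1 ± z·1.0 with z = 1.960.
Half-width: 1.960 × 1.0 = 1.960.
5.1 − 1.960 = 3.140; 5.1 + 1.960 = 7.060.

[3.140, 7.060]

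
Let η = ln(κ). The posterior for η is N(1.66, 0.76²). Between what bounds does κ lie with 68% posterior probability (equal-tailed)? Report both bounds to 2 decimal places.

On the log scale the 68% interval is 1.66 ± 0.994 × 0.76 = [0.9042, 2.4158].
Exponentiate: [e^0.9042, e^2.4158] = [2.47, 11.20].

[2.47, 11.20]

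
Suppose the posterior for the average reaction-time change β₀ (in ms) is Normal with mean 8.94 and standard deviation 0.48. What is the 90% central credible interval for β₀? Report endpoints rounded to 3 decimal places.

[8.150, 9.730]

The posterior is symmetric, so the 90% equal-tailed interval is β₀ = 8.94 ± z·0.48 with z = 1.645.
Half-width: 1.645 × 0.48 = 0.790.
8.94 − 0.790 = 8.150; 8.94 + 0.790 = 9.730.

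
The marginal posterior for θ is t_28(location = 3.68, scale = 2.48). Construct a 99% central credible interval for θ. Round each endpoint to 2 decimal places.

[-3.17, 10.53]

The t_28 distribution is symmetric; the 99% interval is 3.68 ± t·2.48 with t_{0.995,28} = 2.763.
Half-width: 2.763 × 2.48 = 6.85.
3.68 − 6.85 = -3.17; 3.68 + 6.85 = 10.53.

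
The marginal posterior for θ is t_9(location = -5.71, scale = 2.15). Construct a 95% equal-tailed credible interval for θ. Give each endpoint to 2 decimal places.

[-10.57, -0.85]

The t_9 distribution is symmetric; the 95% interval is -5.71 ± t·2.15 with t_{0.975,9} = 2.262.
Half-width: 2.262 × 2.15 = 4.86.
-5.71 − 4.86 = -10.57; -5.71 + 4.86 = -0.85.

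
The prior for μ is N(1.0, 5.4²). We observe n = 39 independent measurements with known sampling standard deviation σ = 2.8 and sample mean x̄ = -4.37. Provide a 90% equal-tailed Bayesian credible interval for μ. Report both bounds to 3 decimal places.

[-5.068, -3.598]

Posterior precision = 1/5.4² + 39/2.8² = 0.0343 + 4.9745 = 5.0088, so posterior SD = 0.4468.
Posterior mean = (1.0/5.4² + 39·-4.37/2.8²) / 5.0088 = -4.3332.
Interval: -4.3332 ± 1.645 × 0.4468 → [-5.068, -3.598].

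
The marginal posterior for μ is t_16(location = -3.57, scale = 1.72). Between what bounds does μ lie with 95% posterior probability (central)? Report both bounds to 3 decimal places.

[-7.216, 0.076]

The t_16 distribution is symmetric; the 95% interval is -3.57 ± t·1.72 with t_{0.975,16} = 2.120.
Half-width: 2.120 × 1.72 = 3.646.
-3.57 − 3.646 = -7.216; -3.57 + 3.646 = 0.076.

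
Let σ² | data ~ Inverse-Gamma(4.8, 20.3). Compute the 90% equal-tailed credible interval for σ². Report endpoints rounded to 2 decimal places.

Inverse-Gamma(4.8, 20.3) quantiles: F⁻¹(0.05) and F⁻¹(0.95).
Equivalently, 1/σ² ~ Gamma(4.8, rate = 20.3); invert its 0.95 and 0.05 quantiles.
Posterior mean ≈ 5.34, SD ≈ 3.19; a Normal approximation gives roughly [0.09, 10.59].
Exact: lower = 2.29; upper = 11.00.

[2.29, 11.00]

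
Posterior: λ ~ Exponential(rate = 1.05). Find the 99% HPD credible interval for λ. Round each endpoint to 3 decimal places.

The exponential density is strictly decreasing on [0, ∞), so the HPD interval is anchored at 0: [0, q] with P(λ ≤ q) = 0.99.
q = −ln(1 − 0.99) / 1.05 = 4.6052 / 1.05 = 4.386.

[0.000, 4.386]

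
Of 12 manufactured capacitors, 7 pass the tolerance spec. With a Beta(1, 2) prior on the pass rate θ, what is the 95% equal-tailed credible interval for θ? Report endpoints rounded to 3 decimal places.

Posterior: Beta(1+7, 2+5) = Beta(8, 7).
Equal-tailed 95% interval: the 0.025 and 0.975 quantiles of Beta(8, 7).
Posterior mean ≈ 0.533, SD ≈ 0.125; a Normal approximation gives roughly [0.289, 0.778].
Exact: F⁻¹(0.025) = 0.289; F⁻¹(0.975) = 0.770.

[0.289, 0.770]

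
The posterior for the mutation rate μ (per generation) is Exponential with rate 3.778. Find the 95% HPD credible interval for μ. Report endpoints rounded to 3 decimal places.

[0.000, 0.793]

The exponential density is strictly decreasing on [0, ∞), so the HPD interval is anchored at 0: [0, q] with P(μ ≤ q) = 0.95.
q = −ln(1 − 0.95) / 3.778 = 2.9957 / 3.778 = 0.793.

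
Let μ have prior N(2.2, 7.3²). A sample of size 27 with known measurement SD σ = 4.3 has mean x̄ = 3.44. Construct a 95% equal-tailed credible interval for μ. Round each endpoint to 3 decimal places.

Posterior precision = 1/7.3² + 27/4.3² = 0.0188 + 1.4602 = 1.4790, so posterior SD = 0.8223.
Posterior mean = (2.2/7.3² + 27·3.44/4.3²) / 1.4790 = 3.4243.
Interval: 3.4243 ± 1.960 × 0.8223 → [1.813, 5.036].

[1.813, 5.036]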